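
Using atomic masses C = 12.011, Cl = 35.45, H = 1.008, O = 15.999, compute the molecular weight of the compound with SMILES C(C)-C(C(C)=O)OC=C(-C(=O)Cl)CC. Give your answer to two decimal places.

218.68

Molecular formula: C10H15ClO3.
M = 10×12.011 + 1×35.45 + 15×1.008 + 3×15.999 = 218.68 g/mol.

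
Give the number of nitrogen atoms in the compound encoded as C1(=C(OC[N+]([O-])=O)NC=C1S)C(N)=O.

3

The symbol for nitrogen appears 3 times in the SMILES.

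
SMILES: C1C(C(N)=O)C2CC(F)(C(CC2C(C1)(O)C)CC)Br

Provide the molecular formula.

Heavy atoms from the SMILES: 1 Br, 14 C, 1 F, 1 N, 2 O.
Implicit hydrogens by atom environment:
  5 × C: 2 H each → 10
  4 × C: 1 H each → 4
  3 × C: no H
  2 × C: 3 H each → 6
  1 × Br: no H
  1 × F: no H
  1 × N: 2 H
  1 × O: 1 H
  1 × O: no H
  Total hydrogens = 23.
Molecular formula: C14H23BrFNO2

C14H23BrFNO2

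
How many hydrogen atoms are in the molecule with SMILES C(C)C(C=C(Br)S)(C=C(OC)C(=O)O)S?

Hydrogens are implicit in SMILES; fill each atom to its normal valence:
  4 × C: no H
  2 × C: 3 H each → 6
  2 × C: 1 H each → 2
  2 × O: no H
  2 × S: 1 H each → 2
  1 × Br: no H
  1 × C: 2 H
  1 × O: 1 H
  Total hydrogens = 13.

13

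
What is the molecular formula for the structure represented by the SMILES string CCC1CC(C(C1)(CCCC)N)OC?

C12H25NO

Heavy atoms from the SMILES: 12 C, 1 N, 1 O.
Implicit hydrogens by atom environment:
  6 × C: 2 H each → 12
  3 × C: 3 H each → 9
  2 × C: 1 H each → 2
  1 × C: no H
  1 × N: 2 H
  1 × O: no H
  Total hydrogens = 25.
Molecular formula: C12H25NO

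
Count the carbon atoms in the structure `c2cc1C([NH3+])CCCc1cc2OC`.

11

The symbol for carbon appears 11 times in the SMILES. Lowercase c denotes aromatic carbon and counts toward C.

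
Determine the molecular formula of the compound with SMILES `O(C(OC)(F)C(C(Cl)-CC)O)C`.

Heavy atoms from the SMILES: 7 C, 1 Cl, 1 F, 3 O.
Implicit hydrogens by atom environment:
  3 × C: 3 H each → 9
  2 × C: 1 H each → 2
  2 × O: no H
  1 × C: 2 H
  1 × C: no H
  1 × Cl: no H
  1 × F: no H
  1 × O: 1 H
  Total hydrogens = 14.
Molecular formula: C7H14ClFO3

C7H14ClFO3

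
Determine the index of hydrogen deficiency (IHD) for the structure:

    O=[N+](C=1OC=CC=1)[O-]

4

Molecular formula from the SMILES: C4H3NO3.
DoU = (2C + 2 + N − H − X)/2 = (2·4 + 2 + 1 − 3 − 0)/2 = 8/2 = 4.
(Structurally: 1 ring(s) + 3 π bond(s) = 4.)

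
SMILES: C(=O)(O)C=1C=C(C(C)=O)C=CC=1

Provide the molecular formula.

Heavy atoms from the SMILES: 9 C, 3 O.
Implicit hydrogens by atom environment:
  4 × C (aromatic): 1 H each → 4
  2 × C (aromatic): no H
  2 × C: no H
  2 × O: no H
  1 × C: 3 H
  1 × O: 1 H
  Total hydrogens = 8.
Molecular formula: C9H8O3

C9H8O3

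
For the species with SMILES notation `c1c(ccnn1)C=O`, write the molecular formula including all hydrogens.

Heavy atoms from the SMILES: 5 C, 2 N, 1 O.
Implicit hydrogens by atom environment:
  3 × C (aromatic): 1 H each → 3
  2 × N (aromatic): no H
  1 × C: 1 H
  1 × C (aromatic): no H
  1 × O: no H
  Total hydrogens = 4.
Molecular formula: C5H4N2O

C5H4N2O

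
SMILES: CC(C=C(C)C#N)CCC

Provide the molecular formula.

C9H15N

Heavy atoms from the SMILES: 9 C, 1 N.
Implicit hydrogens by atom environment:
  3 × C: 3 H each → 9
  2 × C: 2 H each → 4
  2 × C: 1 H each → 2
  2 × C: no H
  1 × N: no H
  Total hydrogens = 15.
Molecular formula: C9H15N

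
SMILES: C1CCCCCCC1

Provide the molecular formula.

Heavy atoms from the SMILES: 8 C.
Implicit hydrogens by atom environment:
  8 × C: 2 H each → 16
  Total hydrogens = 16.
Molecular formula: C8H16

C8H16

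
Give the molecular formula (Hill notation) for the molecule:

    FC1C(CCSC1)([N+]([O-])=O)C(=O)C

Heavy atoms from the SMILES: 7 C, 1 F, 1 N, 3 O, 1 S.
Implicit hydrogens by atom environment:
  3 × C: 2 H each → 6
  2 × C: no H
  2 × O: no H
  1 × C: 3 H
  1 × C: 1 H
  1 × F: no H
  1 × N (charge +1): no H
  1 × O (charge -1): no H
  1 × S: no H
  Total hydrogens = 10.
Molecular formula: C7H10FNO3S

C7H10FNO3S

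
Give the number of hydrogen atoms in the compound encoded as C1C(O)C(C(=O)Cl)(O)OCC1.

9

Hydrogens are implicit in SMILES; fill each atom to its normal valence:
  3 × C: 2 H each → 6
  2 × C: no H
  2 × O: 1 H each → 2
  2 × O: no H
  1 × C: 1 H
  1 × Cl: no H
  Total hydrogens = 9.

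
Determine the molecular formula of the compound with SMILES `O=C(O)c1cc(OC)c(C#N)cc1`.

C9H7NO3

Heavy atoms from the SMILES: 9 C, 1 N, 3 O.
Implicit hydrogens by atom environment:
  3 × C (aromatic): 1 H each → 3
  3 × C (aromatic): no H
  2 × C: no H
  2 × O: no H
  1 × C: 3 H
  1 × N: no H
  1 × O: 1 H
  Total hydrogens = 7.
Molecular formula: C9H7NO3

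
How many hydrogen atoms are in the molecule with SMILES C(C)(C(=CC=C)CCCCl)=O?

Hydrogens are implicit in SMILES; fill each atom to its normal valence:
  4 × C: 2 H each → 8
  2 × C: 1 H each → 2
  2 × C: no H
  1 × C: 3 H
  1 × Cl: no H
  1 × O: no H
  Total hydrogens = 13.

13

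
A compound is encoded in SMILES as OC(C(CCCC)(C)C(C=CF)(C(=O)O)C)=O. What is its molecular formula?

Heavy atoms from the SMILES: 12 C, 1 F, 4 O.
Implicit hydrogens by atom environment:
  4 × C: no H
  3 × C: 3 H each → 9
  3 × C: 2 H each → 6
  2 × C: 1 H each → 2
  2 × O: 1 H each → 2
  2 × O: no H
  1 × F: no H
  Total hydrogens = 19.
Molecular formula: C12H19FO4

C12H19FO4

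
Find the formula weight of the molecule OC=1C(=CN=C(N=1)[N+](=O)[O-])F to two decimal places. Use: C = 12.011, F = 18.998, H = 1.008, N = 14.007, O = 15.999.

Molecular formula: C4H2FN3O3.
M = 4×12.011 + 1×18.998 + 2×1.008 + 3×14.007 + 3×15.999 = 159.08 g/mol.

159.08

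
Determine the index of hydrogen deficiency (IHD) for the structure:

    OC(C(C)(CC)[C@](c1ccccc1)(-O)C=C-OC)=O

Molecular formula from the SMILES: C15H20O4.
DoU = (2C + 2 + N − H − X)/2 = (2·15 + 2 + 0 − 20 − 0)/2 = 12/2 = 6.
(Structurally: 1 ring(s) + 5 π bond(s) = 6.)

6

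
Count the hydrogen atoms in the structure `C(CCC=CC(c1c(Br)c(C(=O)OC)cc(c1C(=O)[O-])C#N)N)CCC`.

22

Hydrogens are implicit in SMILES; fill each atom to its normal valence:
  5 × C: 2 H each → 10
  5 × C (aromatic): no H
  3 × C: 1 H each → 3
  3 × C: no H
  3 × O: no H
  2 × C: 3 H each → 6
  1 × Br: no H
  1 × C (aromatic): 1 H
  1 × N: 2 H
  1 × N: no H
  1 × O (charge -1): no H
  Total hydrogens = 22.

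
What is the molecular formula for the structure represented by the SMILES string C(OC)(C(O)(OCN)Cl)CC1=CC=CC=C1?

Heavy atoms from the SMILES: 11 C, 1 Cl, 1 N, 3 O.
Implicit hydrogens by atom environment:
  5 × C (aromatic): 1 H each → 5
  2 × C: 2 H each → 4
  2 × O: no H
  1 × C: 3 H
  1 × C: 1 H
  1 × C: no H
  1 × C (aromatic): no H
  1 × Cl: no H
  1 × N: 2 H
  1 × O: 1 H
  Total hydrogens = 16.
Molecular formula: C11H16ClNO3

C11H16ClNO3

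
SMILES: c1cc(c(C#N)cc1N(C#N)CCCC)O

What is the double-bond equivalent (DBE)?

8

Molecular formula from the SMILES: C12H13N3O.
DoU = (2C + 2 + N − H − X)/2 = (2·12 + 2 + 3 − 13 − 0)/2 = 16/2 = 8.
(Structurally: 1 ring(s) + 7 π bond(s) = 8.)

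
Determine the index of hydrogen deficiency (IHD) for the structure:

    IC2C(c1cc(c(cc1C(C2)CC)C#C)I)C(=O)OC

8

Molecular formula from the SMILES: C16H16I2O2.
DoU = (2C + 2 + N − H − X)/2 = (2·16 + 2 + 0 − 16 − 2)/2 = 16/2 = 8.
(Structurally: 2 ring(s) + 6 π bond(s) = 8.)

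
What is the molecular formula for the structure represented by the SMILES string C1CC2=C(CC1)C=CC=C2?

C10H12

Heavy atoms from the SMILES: 10 C.
Implicit hydrogens by atom environment:
  4 × C: 2 H each → 8
  4 × C (aromatic): 1 H each → 4
  2 × C (aromatic): no H
  Total hydrogens = 12.
Molecular formula: C10H12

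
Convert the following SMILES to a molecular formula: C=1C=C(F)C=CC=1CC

Heavy atoms from the SMILES: 8 C, 1 F.
Implicit hydrogens by atom environment:
  4 × C (aromatic): 1 H each → 4
  2 × C (aromatic): no H
  1 × C: 3 H
  1 × C: 2 H
  1 × F: no H
  Total hydrogens = 9.
Molecular formula: C8H9F

C8H9F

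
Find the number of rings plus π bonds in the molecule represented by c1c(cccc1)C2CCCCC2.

5

Molecular formula from the SMILES: C12H16.
DoU = (2C + 2 + N − H − X)/2 = (2·12 + 2 + 0 − 16 − 0)/2 = 10/2 = 5.
(Structurally: 2 ring(s) + 3 π bond(s) = 5.)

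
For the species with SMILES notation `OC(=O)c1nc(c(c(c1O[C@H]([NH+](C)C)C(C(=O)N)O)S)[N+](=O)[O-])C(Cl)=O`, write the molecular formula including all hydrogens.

Heavy atoms from the SMILES: 12 C, 1 Cl, 4 N, 8 O, 1 S.
Implicit hydrogens by atom environment:
  5 × C (aromatic): no H
  5 × O: no H
  3 × C: no H
  2 × C: 3 H each → 6
  2 × C: 1 H each → 2
  2 × O: 1 H each → 2
  1 × Cl: no H
  1 × N: 2 H
  1 × N (charge +1): 1 H
  1 × N (aromatic): no H
  1 × N (charge +1): no H
  1 × O (charge -1): no H
  1 × S: 1 H
  Total hydrogens = 14.
Net charge +1.
Molecular formula: C12H14ClN4O8S+

C12H14ClN4O8S+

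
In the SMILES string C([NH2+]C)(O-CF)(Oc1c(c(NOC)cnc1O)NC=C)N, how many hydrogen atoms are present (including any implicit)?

Hydrogens are implicit in SMILES; fill each atom to its normal valence:
  4 × C (aromatic): no H
  3 × O: no H
  2 × C: 3 H each → 6
  2 × C: 2 H each → 4
  2 × N: 1 H each → 2
  1 × C (aromatic): 1 H
  1 × C: 1 H
  1 × C: no H
  1 × F: no H
  1 × N (charge +1): 2 H
  1 × N: 2 H
  1 × N (aromatic): no H
  1 × O: 1 H
  Total hydrogens = 19.

19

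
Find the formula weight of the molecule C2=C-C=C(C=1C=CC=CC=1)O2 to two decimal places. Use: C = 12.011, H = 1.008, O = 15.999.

144.17

Molecular formula: C10H8O.
M = 10×12.011 + 8×1.008 + 1×15.999 = 144.17 g/mol.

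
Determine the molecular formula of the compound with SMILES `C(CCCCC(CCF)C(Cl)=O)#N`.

C9H13ClFNO

Heavy atoms from the SMILES: 9 C, 1 Cl, 1 F, 1 N, 1 O.
Implicit hydrogens by atom environment:
  6 × C: 2 H each → 12
  2 × C: no H
  1 × C: 1 H
  1 × Cl: no H
  1 × F: no H
  1 × N: no H
  1 × O: no H
  Total hydrogens = 13.
Molecular formula: C9H13ClFNO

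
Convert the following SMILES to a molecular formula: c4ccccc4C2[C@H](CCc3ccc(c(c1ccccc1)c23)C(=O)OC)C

Heavy atoms from the SMILES: 25 C, 2 O.
Implicit hydrogens by atom environment:
  12 × C (aromatic): 1 H each → 12
  6 × C (aromatic): no H
  2 × C: 3 H each → 6
  2 × C: 2 H each → 4
  2 × C: 1 H each → 2
  2 × O: no H
  1 × C: no H
  Total hydrogens = 24.
Molecular formula: C25H24O2

C25H24O2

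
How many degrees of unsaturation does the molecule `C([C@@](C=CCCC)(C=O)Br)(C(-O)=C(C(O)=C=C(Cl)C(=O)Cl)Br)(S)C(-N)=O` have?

Molecular formula from the SMILES: C15H15Br2Cl2NO5S.
DoU = (2C + 2 + N − H − X)/2 = (2·15 + 2 + 1 − 15 − 4)/2 = 14/2 = 7.
(Structurally: 0 ring(s) + 7 π bond(s) = 7.)

7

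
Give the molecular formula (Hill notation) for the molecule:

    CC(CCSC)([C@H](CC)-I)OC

Heavy atoms from the SMILES: 9 C, 1 I, 1 O, 1 S.
Implicit hydrogens by atom environment:
  4 × C: 3 H each → 12
  3 × C: 2 H each → 6
  1 × C: 1 H
  1 × C: no H
  1 × I: no H
  1 × O: no H
  1 × S: no H
  Total hydrogens = 19.
Molecular formula: C9H19IOS

C9H19IOS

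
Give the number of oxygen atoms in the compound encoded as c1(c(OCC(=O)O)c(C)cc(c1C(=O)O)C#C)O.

6

The symbol for oxygen appears 6 times in the SMILES.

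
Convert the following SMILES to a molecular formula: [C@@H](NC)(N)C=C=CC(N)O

Heavy atoms from the SMILES: 6 C, 3 N, 1 O.
Implicit hydrogens by atom environment:
  4 × C: 1 H each → 4
  2 × N: 2 H each → 4
  1 × C: 3 H
  1 × C: no H
  1 × N: 1 H
  1 × O: 1 H
  Total hydrogens = 13.
Molecular formula: C6H13N3O

C6H13N3O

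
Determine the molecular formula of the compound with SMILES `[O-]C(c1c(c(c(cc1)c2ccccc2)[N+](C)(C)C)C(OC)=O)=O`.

C18H19NO4

Heavy atoms from the SMILES: 18 C, 1 N, 4 O.
Implicit hydrogens by atom environment:
  7 × C (aromatic): 1 H each → 7
  5 × C (aromatic): no H
  4 × C: 3 H each → 12
  3 × O: no H
  2 × C: no H
  1 × N (charge +1): no H
  1 × O (charge -1): no H
  Total hydrogens = 19.
Molecular formula: C18H19NO4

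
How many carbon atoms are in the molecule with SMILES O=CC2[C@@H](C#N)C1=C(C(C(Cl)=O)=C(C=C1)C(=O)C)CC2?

15

The symbol for carbon appears 15 times in the SMILES. (Cl is a single chlorine, not C + l.)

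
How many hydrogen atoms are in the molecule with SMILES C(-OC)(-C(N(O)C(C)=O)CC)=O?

13

Hydrogens are implicit in SMILES; fill each atom to its normal valence:
  3 × C: 3 H each → 9
  3 × O: no H
  2 × C: no H
  1 × C: 2 H
  1 × C: 1 H
  1 × N: no H
  1 × O: 1 H
  Total hydrogens = 13.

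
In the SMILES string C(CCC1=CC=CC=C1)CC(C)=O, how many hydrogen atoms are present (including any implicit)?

16

Hydrogens are implicit in SMILES; fill each atom to its normal valence:
  5 × C (aromatic): 1 H each → 5
  4 × C: 2 H each → 8
  1 × C: 3 H
  1 × C: no H
  1 × C (aromatic): no H
  1 × O: no H
  Total hydrogens = 16.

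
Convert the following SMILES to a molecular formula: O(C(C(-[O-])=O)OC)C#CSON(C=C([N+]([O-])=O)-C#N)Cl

Heavy atoms from the SMILES: 8 C, 1 Cl, 3 N, 7 O, 1 S.
Implicit hydrogens by atom environment:
  5 × C: no H
  5 × O: no H
  2 × C: 1 H each → 2
  2 × N: no H
  2 × O (charge -1): no H
  1 × C: 3 H
  1 × Cl: no H
  1 × N (charge +1): no H
  1 × S: no H
  Total hydrogens = 5.
Net charge -1.
Molecular formula: C8H5ClN3O7S-

C8H5ClN3O7S-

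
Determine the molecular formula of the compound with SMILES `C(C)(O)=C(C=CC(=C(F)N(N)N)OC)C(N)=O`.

C9H15FN4O3

Heavy atoms from the SMILES: 9 C, 1 F, 4 N, 3 O.
Implicit hydrogens by atom environment:
  5 × C: no H
  3 × N: 2 H each → 6
  2 × C: 3 H each → 6
  2 × C: 1 H each → 2
  2 × O: no H
  1 × F: no H
  1 × N: no H
  1 × O: 1 H
  Total hydrogens = 15.
Molecular formula: C9H15FN4O3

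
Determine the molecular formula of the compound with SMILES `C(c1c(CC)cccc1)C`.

C10H14

Heavy atoms from the SMILES: 10 C.
Implicit hydrogens by atom environment:
  4 × C (aromatic): 1 H each → 4
  2 × C: 3 H each → 6
  2 × C: 2 H each → 4
  2 × C (aromatic): no H
  Total hydrogens = 14.
Molecular formula: C10H14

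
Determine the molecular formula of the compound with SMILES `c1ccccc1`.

Heavy atoms from the SMILES: 6 C.
Implicit hydrogens by atom environment:
  6 × C (aromatic): 1 H each → 6
  Total hydrogens = 6.
Molecular formula: C6H6

C6H6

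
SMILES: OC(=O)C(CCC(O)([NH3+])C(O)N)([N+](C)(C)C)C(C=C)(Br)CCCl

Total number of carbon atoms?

14

The symbol for carbon appears 14 times in the SMILES. (Cl is a single chlorine, not C + l.)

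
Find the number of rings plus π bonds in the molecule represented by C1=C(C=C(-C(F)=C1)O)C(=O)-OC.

Molecular formula from the SMILES: C8H7FO3.
DoU = (2C + 2 + N − H − X)/2 = (2·8 + 2 + 0 − 7 − 1)/2 = 10/2 = 5.
(Structurally: 1 ring(s) + 4 π bond(s) = 5.)

5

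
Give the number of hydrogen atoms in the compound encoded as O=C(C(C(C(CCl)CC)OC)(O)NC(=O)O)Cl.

15

Hydrogens are implicit in SMILES; fill each atom to its normal valence:
  3 × C: no H
  3 × O: no H
  2 × C: 3 H each → 6
  2 × C: 2 H each → 4
  2 × C: 1 H each → 2
  2 × Cl: no H
  2 × O: 1 H each → 2
  1 × N: 1 H
  Total hydrogens = 15.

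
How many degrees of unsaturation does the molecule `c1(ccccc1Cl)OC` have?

4

Molecular formula from the SMILES: C7H7ClO.
DoU = (2C + 2 + N − H − X)/2 = (2·7 + 2 + 0 − 7 − 1)/2 = 8/2 = 4.
(Structurally: 1 ring(s) + 3 π bond(s) = 4.)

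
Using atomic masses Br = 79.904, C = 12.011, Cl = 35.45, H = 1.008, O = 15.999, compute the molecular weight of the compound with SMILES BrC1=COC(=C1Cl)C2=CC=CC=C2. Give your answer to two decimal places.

257.51

Molecular formula: C10H6BrClO.
M = 1×79.904 + 10×12.011 + 1×35.45 + 6×1.008 + 1×15.999 = 257.51 g/mol.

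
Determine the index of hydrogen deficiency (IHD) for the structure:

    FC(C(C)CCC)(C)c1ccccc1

4

Molecular formula from the SMILES: C13H19F.
DoU = (2C + 2 + N − H − X)/2 = (2·13 + 2 + 0 − 19 − 1)/2 = 8/2 = 4.
(Structurally: 1 ring(s) + 3 π bond(s) = 4.)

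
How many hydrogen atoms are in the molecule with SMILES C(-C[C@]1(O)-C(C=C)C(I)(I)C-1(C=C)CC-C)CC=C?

24

Hydrogens are implicit in SMILES; fill each atom to its normal valence:
  8 × C: 2 H each → 16
  4 × C: 1 H each → 4
  3 × C: no H
  2 × I: no H
  1 × C: 3 H
  1 × O: 1 H
  Total hydrogens = 24.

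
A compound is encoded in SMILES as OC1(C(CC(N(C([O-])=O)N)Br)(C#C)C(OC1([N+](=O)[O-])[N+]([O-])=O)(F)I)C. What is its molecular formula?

Heavy atoms from the SMILES: 1 Br, 10 C, 1 F, 1 I, 4 N, 8 O.
Implicit hydrogens by atom environment:
  6 × C: no H
  4 × O: no H
  3 × O (charge -1): no H
  2 × C: 1 H each → 2
  2 × N (charge +1): no H
  1 × Br: no H
  1 × C: 3 H
  1 × C: 2 H
  1 × F: no H
  1 × I: no H
  1 × N: 2 H
  1 × N: no H
  1 × O: 1 H
  Total hydrogens = 10.
Net charge -1.
Molecular formula: C10H10BrFIN4O8-

C10H10BrFIN4O8-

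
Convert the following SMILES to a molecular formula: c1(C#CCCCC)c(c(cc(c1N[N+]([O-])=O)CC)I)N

Heavy atoms from the SMILES: 14 C, 1 I, 3 N, 2 O.
Implicit hydrogens by atom environment:
  5 × C (aromatic): no H
  4 × C: 2 H each → 8
  2 × C: 3 H each → 6
  2 × C: no H
  1 × C (aromatic): 1 H
  1 × I: no H
  1 × N: 2 H
  1 × N: 1 H
  1 × N (charge +1): no H
  1 × O: no H
  1 × O (charge -1): no H
  Total hydrogens = 18.
Molecular formula: C14H18IN3O2

C14H18IN3O2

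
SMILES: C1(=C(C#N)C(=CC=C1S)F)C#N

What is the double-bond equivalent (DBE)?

Molecular formula from the SMILES: C8H3FN2S.
DoU = (2C + 2 + N − H − X)/2 = (2·8 + 2 + 2 − 3 − 1)/2 = 16/2 = 8.
(Structurally: 1 ring(s) + 7 π bond(s) = 8.)

8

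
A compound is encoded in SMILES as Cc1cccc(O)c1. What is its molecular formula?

C7H8O

Heavy atoms from the SMILES: 7 C, 1 O.
Implicit hydrogens by atom environment:
  4 × C (aromatic): 1 H each → 4
  2 × C (aromatic): no H
  1 × C: 3 H
  1 × O: 1 H
  Total hydrogens = 8.
Molecular formula: C7H8O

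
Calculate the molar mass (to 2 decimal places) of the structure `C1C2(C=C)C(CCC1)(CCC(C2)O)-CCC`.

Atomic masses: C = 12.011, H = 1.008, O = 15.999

222.37

Molecular formula: C15H26O.
M = 15×12.011 + 26×1.008 + 1×15.999 = 222.37 g/mol.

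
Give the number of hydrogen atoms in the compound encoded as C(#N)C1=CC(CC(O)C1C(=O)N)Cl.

Hydrogens are implicit in SMILES; fill each atom to its normal valence:
  4 × C: 1 H each → 4
  3 × C: no H
  1 × C: 2 H
  1 × Cl: no H
  1 × N: 2 H
  1 × N: no H
  1 × O: 1 H
  1 × O: no H
  Total hydrogens = 9.

9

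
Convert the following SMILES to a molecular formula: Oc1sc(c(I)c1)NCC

C6H8INOS

Heavy atoms from the SMILES: 6 C, 1 I, 1 N, 1 O, 1 S.
Implicit hydrogens by atom environment:
  3 × C (aromatic): no H
  1 × C: 3 H
  1 × C: 2 H
  1 × C (aromatic): 1 H
  1 × I: no H
  1 × N: 1 H
  1 × O: 1 H
  1 × S (aromatic): no H
  Total hydrogens = 8.
Molecular formula: C6H8INOS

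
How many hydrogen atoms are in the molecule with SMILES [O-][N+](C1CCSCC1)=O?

Hydrogens are implicit in SMILES; fill each atom to its normal valence:
  4 × C: 2 H each → 8
  1 × C: 1 H
  1 × N (charge +1): no H
  1 × O: no H
  1 × O (charge -1): no H
  1 × S: no H
  Total hydrogens = 9.

9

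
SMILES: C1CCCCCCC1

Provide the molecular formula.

C8H16

Heavy atoms from the SMILES: 8 C.
Implicit hydrogens by atom environment:
  8 × C: 2 H each → 16
  Total hydrogens = 16.
Molecular formula: C8H16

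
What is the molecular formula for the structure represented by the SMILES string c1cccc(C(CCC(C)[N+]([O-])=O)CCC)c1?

Heavy atoms from the SMILES: 14 C, 1 N, 2 O.
Implicit hydrogens by atom environment:
  5 × C (aromatic): 1 H each → 5
  4 × C: 2 H each → 8
  2 × C: 3 H each → 6
  2 × C: 1 H each → 2
  1 × C (aromatic): no H
  1 × N (charge +1): no H
  1 × O: no H
  1 × O (charge -1): no H
  Total hydrogens = 21.
Molecular formula: C14H21NO2

C14H21NO2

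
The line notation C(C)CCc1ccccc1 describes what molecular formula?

C10H14

Heavy atoms from the SMILES: 10 C.
Implicit hydrogens by atom environment:
  5 × C (aromatic): 1 H each → 5
  3 × C: 2 H each → 6
  1 × C: 3 H
  1 × C (aromatic): no H
  Total hydrogens = 14.
Molecular formula: C10H14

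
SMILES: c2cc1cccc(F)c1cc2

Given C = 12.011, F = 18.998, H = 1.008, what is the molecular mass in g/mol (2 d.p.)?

146.16

Molecular formula: C10H7F.
M = 10×12.011 + 1×18.998 + 7×1.008 = 146.16 g/mol.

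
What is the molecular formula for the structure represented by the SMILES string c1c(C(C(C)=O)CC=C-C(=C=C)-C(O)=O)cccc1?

Heavy atoms from the SMILES: 16 C, 3 O.
Implicit hydrogens by atom environment:
  5 × C (aromatic): 1 H each → 5
  4 × C: no H
  3 × C: 1 H each → 3
  2 × C: 2 H each → 4
  2 × O: no H
  1 × C: 3 H
  1 × C (aromatic): no H
  1 × O: 1 H
  Total hydrogens = 16.
Molecular formula: C16H16O3

C16H16O3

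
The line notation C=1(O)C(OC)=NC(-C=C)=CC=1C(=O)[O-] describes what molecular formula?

C9H8NO4-

Heavy atoms from the SMILES: 9 C, 1 N, 4 O.
Implicit hydrogens by atom environment:
  4 × C (aromatic): no H
  2 × O: no H
  1 × C: 3 H
  1 × C: 2 H
  1 × C (aromatic): 1 H
  1 × C: 1 H
  1 × C: no H
  1 × N (aromatic): no H
  1 × O: 1 H
  1 × O (charge -1): no H
  Total hydrogens = 8.
Net charge -1.
Molecular formula: C9H8NO4-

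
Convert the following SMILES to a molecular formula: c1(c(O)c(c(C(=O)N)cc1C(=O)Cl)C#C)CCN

C12H11ClN2O3

Heavy atoms from the SMILES: 12 C, 1 Cl, 2 N, 3 O.
Implicit hydrogens by atom environment:
  5 × C (aromatic): no H
  3 × C: no H
  2 × C: 2 H each → 4
  2 × N: 2 H each → 4
  2 × O: no H
  1 × C (aromatic): 1 H
  1 × C: 1 H
  1 × Cl: no H
  1 × O: 1 H
  Total hydrogens = 11.
Molecular formula: C12H11ClN2O3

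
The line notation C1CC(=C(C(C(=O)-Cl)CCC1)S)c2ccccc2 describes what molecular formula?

Heavy atoms from the SMILES: 15 C, 1 Cl, 1 O, 1 S.
Implicit hydrogens by atom environment:
  5 × C: 2 H each → 10
  5 × C (aromatic): 1 H each → 5
  3 × C: no H
  1 × C: 1 H
  1 × C (aromatic): no H
  1 × Cl: no H
  1 × O: no H
  1 × S: 1 H
  Total hydrogens = 17.
Molecular formula: C15H17ClOS

C15H17ClOS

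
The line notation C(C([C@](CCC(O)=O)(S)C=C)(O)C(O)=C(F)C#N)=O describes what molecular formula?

C11H12FNO5S

Heavy atoms from the SMILES: 11 C, 1 F, 1 N, 5 O, 1 S.
Implicit hydrogens by atom environment:
  6 × C: no H
  3 × C: 2 H each → 6
  3 × O: 1 H each → 3
  2 × C: 1 H each → 2
  2 × O: no H
  1 × F: no H
  1 × N: no H
  1 × S: 1 H
  Total hydrogens = 12.
Molecular formula: C11H12FNO5S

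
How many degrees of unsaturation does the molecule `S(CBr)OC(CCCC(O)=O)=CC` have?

2

Molecular formula from the SMILES: C8H13BrO3S.
DoU = (2C + 2 + N − H − X)/2 = (2·8 + 2 + 0 − 13 − 1)/2 = 4/2 = 2.
(Structurally: 0 ring(s) + 2 π bond(s) = 2.)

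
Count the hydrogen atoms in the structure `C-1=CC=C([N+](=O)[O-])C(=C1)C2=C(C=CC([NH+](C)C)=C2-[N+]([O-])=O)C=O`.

14

Hydrogens are implicit in SMILES; fill each atom to its normal valence:
  6 × C (aromatic): 1 H each → 6
  6 × C (aromatic): no H
  3 × O: no H
  2 × C: 3 H each → 6
  2 × N (charge +1): no H
  2 × O (charge -1): no H
  1 × C: 1 H
  1 × N (charge +1): 1 H
  Total hydrogens = 14.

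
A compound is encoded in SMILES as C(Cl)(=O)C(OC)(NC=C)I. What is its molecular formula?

C5H7ClINO2

Heavy atoms from the SMILES: 5 C, 1 Cl, 1 I, 1 N, 2 O.
Implicit hydrogens by atom environment:
  2 × C: no H
  2 × O: no H
  1 × C: 3 H
  1 × C: 2 H
  1 × C: 1 H
  1 × Cl: no H
  1 × I: no H
  1 × N: 1 H
  Total hydrogens = 7.
Molecular formula: C5H7ClINO2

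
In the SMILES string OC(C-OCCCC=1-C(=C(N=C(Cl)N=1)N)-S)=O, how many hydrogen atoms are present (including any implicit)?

Hydrogens are implicit in SMILES; fill each atom to its normal valence:
  4 × C: 2 H each → 8
  4 × C (aromatic): no H
  2 × N (aromatic): no H
  2 × O: no H
  1 × C: no H
  1 × Cl: no H
  1 × N: 2 H
  1 × O: 1 H
  1 × S: 1 H
  Total hydrogens = 12.

12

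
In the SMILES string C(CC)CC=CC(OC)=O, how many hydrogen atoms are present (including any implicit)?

Hydrogens are implicit in SMILES; fill each atom to its normal valence:
  3 × C: 2 H each → 6
  2 × C: 3 H each → 6
  2 × C: 1 H each → 2
  2 × O: no H
  1 × C: no H
  Total hydrogens = 14.

14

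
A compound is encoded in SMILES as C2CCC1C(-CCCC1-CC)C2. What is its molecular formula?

C12H22

Heavy atoms from the SMILES: 12 C.
Implicit hydrogens by atom environment:
  8 × C: 2 H each → 16
  3 × C: 1 H each → 3
  1 × C: 3 H
  Total hydrogens = 22.
Molecular formula: C12H22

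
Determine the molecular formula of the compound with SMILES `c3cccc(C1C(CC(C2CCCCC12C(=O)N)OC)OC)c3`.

C19H27NO3

Heavy atoms from the SMILES: 19 C, 1 N, 3 O.
Implicit hydrogens by atom environment:
  5 × C: 2 H each → 10
  5 × C (aromatic): 1 H each → 5
  4 × C: 1 H each → 4
  3 × O: no H
  2 × C: 3 H each → 6
  2 × C: no H
  1 × C (aromatic): no H
  1 × N: 2 H
  Total hydrogens = 27.
Molecular formula: C19H27NO3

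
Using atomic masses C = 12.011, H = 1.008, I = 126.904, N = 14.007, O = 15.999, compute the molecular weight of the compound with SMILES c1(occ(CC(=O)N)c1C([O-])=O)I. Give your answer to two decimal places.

Molecular formula: C7H5INO4-.
M = 7×12.011 + 5×1.008 + 1×126.904 + 1×14.007 + 4×15.999 = 294.02 g/mol.

294.02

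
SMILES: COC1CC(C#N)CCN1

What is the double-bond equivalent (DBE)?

3

Molecular formula from the SMILES: C7H12N2O.
DoU = (2C + 2 + N − H − X)/2 = (2·7 + 2 + 2 − 12 − 0)/2 = 6/2 = 3.
(Structurally: 1 ring(s) + 2 π bond(s) = 3.)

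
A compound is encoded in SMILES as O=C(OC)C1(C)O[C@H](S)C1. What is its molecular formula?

C6H10O3S

Heavy atoms from the SMILES: 6 C, 3 O, 1 S.
Implicit hydrogens by atom environment:
  3 × O: no H
  2 × C: 3 H each → 6
  2 × C: no H
  1 × C: 2 H
  1 × C: 1 H
  1 × S: 1 H
  Total hydrogens = 10.
Molecular formula: C6H10O3S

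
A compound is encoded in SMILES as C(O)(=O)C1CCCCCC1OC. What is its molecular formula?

Heavy atoms from the SMILES: 9 C, 3 O.
Implicit hydrogens by atom environment:
  5 × C: 2 H each → 10
  2 × C: 1 H each → 2
  2 × O: no H
  1 × C: 3 H
  1 × C: no H
  1 × O: 1 H
  Total hydrogens = 16.
Molecular formula: C9H16O3

C9H16O3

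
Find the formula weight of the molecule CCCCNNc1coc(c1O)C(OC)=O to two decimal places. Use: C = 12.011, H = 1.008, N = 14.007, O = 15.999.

228.25

Molecular formula: C10H16N2O4.
M = 10×12.011 + 16×1.008 + 2×14.007 + 4×15.999 = 228.25 g/mol.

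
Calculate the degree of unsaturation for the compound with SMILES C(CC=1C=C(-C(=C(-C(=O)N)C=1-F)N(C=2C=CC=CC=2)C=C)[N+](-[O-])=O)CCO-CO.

Molecular formula from the SMILES: C20H22FN3O5.
DoU = (2C + 2 + N − H − X)/2 = (2·20 + 2 + 3 − 22 − 1)/2 = 22/2 = 11.
(Structurally: 2 ring(s) + 9 π bond(s) = 11.)

11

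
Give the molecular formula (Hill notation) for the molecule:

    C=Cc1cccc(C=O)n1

Heavy atoms from the SMILES: 8 C, 1 N, 1 O.
Implicit hydrogens by atom environment:
  3 × C (aromatic): 1 H each → 3
  2 × C: 1 H each → 2
  2 × C (aromatic): no H
  1 × C: 2 H
  1 × N (aromatic): no H
  1 × O: no H
  Total hydrogens = 7.
Molecular formula: C8H7NO

C8H7NO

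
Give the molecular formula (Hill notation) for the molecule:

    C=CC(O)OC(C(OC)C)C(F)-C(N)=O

C9H16FNO4

Heavy atoms from the SMILES: 9 C, 1 F, 1 N, 4 O.
Implicit hydrogens by atom environment:
  5 × C: 1 H each → 5
  3 × O: no H
  2 × C: 3 H each → 6
  1 × C: 2 H
  1 × C: no H
  1 × F: no H
  1 × N: 2 H
  1 × O: 1 H
  Total hydrogens = 16.
Molecular formula: C9H16FNO4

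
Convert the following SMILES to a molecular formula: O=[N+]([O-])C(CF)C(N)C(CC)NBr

C6H13BrFN3O2

Heavy atoms from the SMILES: 1 Br, 6 C, 1 F, 3 N, 2 O.
Implicit hydrogens by atom environment:
  3 × C: 1 H each → 3
  2 × C: 2 H each → 4
  1 × Br: no H
  1 × C: 3 H
  1 × F: no H
  1 × N: 2 H
  1 × N: 1 H
  1 × N (charge +1): no H
  1 × O: no H
  1 × O (charge -1): no H
  Total hydrogens = 13.
Molecular formula: C6H13BrFN3O2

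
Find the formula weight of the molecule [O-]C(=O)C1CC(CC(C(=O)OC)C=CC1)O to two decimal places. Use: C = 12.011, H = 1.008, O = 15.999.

227.24

Molecular formula: C11H15O5-.
M = 11×12.011 + 15×1.008 + 5×15.999 = 227.24 g/mol.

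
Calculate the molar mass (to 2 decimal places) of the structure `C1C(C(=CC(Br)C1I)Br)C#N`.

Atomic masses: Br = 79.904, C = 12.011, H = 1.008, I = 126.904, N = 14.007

390.84

Molecular formula: C7H6Br2IN.
M = 2×79.904 + 7×12.011 + 6×1.008 + 1×126.904 + 1×14.007 = 390.84 g/mol.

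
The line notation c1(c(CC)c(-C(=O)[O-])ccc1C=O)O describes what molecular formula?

C10H9O4-

Heavy atoms from the SMILES: 10 C, 4 O.
Implicit hydrogens by atom environment:
  4 × C (aromatic): no H
  2 × C (aromatic): 1 H each → 2
  2 × O: no H
  1 × C: 3 H
  1 × C: 2 H
  1 × C: 1 H
  1 × C: no H
  1 × O: 1 H
  1 × O (charge -1): no H
  Total hydrogens = 9.
Net charge -1.
Molecular formula: C10H9O4-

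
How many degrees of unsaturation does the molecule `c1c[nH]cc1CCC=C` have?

4

Molecular formula from the SMILES: C8H11N.
DoU = (2C + 2 + N − H − X)/2 = (2·8 + 2 + 1 − 11 − 0)/2 = 8/2 = 4.
(Structurally: 1 ring(s) + 3 π bond(s) = 4.)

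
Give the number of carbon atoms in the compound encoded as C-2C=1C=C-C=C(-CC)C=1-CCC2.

The symbol for carbon appears 12 times in the SMILES.

12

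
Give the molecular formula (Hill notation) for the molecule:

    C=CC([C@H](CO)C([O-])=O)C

Heavy atoms from the SMILES: 7 C, 3 O.
Implicit hydrogens by atom environment:
  3 × C: 1 H each → 3
  2 × C: 2 H each → 4
  1 × C: 3 H
  1 × C: no H
  1 × O: 1 H
  1 × O: no H
  1 × O (charge -1): no H
  Total hydrogens = 11.
Net charge -1.
Molecular formula: C7H11O3-

C7H11O3-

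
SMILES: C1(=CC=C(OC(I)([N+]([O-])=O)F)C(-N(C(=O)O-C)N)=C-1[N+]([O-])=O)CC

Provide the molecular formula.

C11H12FIN4O7

Heavy atoms from the SMILES: 11 C, 1 F, 1 I, 4 N, 7 O.
Implicit hydrogens by atom environment:
  5 × O: no H
  4 × C (aromatic): no H
  2 × C: 3 H each → 6
  2 × C (aromatic): 1 H each → 2
  2 × C: no H
  2 × N (charge +1): no H
  2 × O (charge -1): no H
  1 × C: 2 H
  1 × F: no H
  1 × I: no H
  1 × N: 2 H
  1 × N: no H
  Total hydrogens = 12.
Molecular formula: C11H12FIN4O7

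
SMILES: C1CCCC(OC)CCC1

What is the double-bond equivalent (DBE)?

Molecular formula from the SMILES: C9H18O.
DoU = (2C + 2 + N − H − X)/2 = (2·9 + 2 + 0 − 18 − 0)/2 = 2/2 = 1.
(Structurally: 1 ring(s) + 0 π bond(s) = 1.)

1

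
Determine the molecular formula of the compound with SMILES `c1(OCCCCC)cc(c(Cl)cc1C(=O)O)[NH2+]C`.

C13H19ClNO3+

Heavy atoms from the SMILES: 13 C, 1 Cl, 1 N, 3 O.
Implicit hydrogens by atom environment:
  4 × C: 2 H each → 8
  4 × C (aromatic): no H
  2 × C: 3 H each → 6
  2 × C (aromatic): 1 H each → 2
  2 × O: no H
  1 × C: no H
  1 × Cl: no H
  1 × N (charge +1): 2 H
  1 × O: 1 H
  Total hydrogens = 19.
Net charge +1.
Molecular formula: C13H19ClNO3+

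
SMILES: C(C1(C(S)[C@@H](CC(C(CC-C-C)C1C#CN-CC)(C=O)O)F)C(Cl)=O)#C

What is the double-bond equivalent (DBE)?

7

Molecular formula from the SMILES: C19H25ClFNO3S.
DoU = (2C + 2 + N − H − X)/2 = (2·19 + 2 + 1 − 25 − 2)/2 = 14/2 = 7.
(Structurally: 1 ring(s) + 6 π bond(s) = 7.)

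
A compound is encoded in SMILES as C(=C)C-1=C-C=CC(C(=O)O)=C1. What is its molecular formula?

C9H8O2

Heavy atoms from the SMILES: 9 C, 2 O.
Implicit hydrogens by atom environment:
  4 × C (aromatic): 1 H each → 4
  2 × C (aromatic): no H
  1 × C: 2 H
  1 × C: 1 H
  1 × C: no H
  1 × O: 1 H
  1 × O: no H
  Total hydrogens = 8.
Molecular formula: C9H8O2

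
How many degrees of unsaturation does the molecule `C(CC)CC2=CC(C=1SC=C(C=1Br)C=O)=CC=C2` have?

Molecular formula from the SMILES: C15H15BrOS.
DoU = (2C + 2 + N − H − X)/2 = (2·15 + 2 + 0 − 15 − 1)/2 = 16/2 = 8.
(Structurally: 2 ring(s) + 6 π bond(s) = 8.)

8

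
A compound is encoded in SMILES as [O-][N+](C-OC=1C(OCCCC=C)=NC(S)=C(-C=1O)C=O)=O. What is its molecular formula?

Heavy atoms from the SMILES: 12 C, 2 N, 6 O, 1 S.
Implicit hydrogens by atom environment:
  5 × C: 2 H each → 10
  5 × C (aromatic): no H
  4 × O: no H
  2 × C: 1 H each → 2
  1 × N (aromatic): no H
  1 × N (charge +1): no H
  1 × O: 1 H
  1 × O (charge -1): no H
  1 × S: 1 H
  Total hydrogens = 14.
Molecular formula: C12H14N2O6S

C12H14N2O6S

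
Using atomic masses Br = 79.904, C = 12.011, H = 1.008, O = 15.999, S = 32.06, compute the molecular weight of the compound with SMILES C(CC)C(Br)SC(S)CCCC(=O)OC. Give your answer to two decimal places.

315.28

Molecular formula: C10H19BrO2S2.
M = 1×79.904 + 10×12.011 + 19×1.008 + 2×15.999 + 2×32.06 = 315.28 g/mol.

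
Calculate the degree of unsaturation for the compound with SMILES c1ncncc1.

4

Molecular formula from the SMILES: C4H4N2.
DoU = (2C + 2 + N − H − X)/2 = (2·4 + 2 + 2 − 4 − 0)/2 = 8/2 = 4.
(Structurally: 1 ring(s) + 3 π bond(s) = 4.)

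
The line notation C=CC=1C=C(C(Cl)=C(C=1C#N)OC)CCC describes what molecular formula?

C13H14ClNO

Heavy atoms from the SMILES: 13 C, 1 Cl, 1 N, 1 O.
Implicit hydrogens by atom environment:
  5 × C (aromatic): no H
  3 × C: 2 H each → 6
  2 × C: 3 H each → 6
  1 × C (aromatic): 1 H
  1 × C: 1 H
  1 × C: no H
  1 × Cl: no H
  1 × N: no H
  1 × O: no H
  Total hydrogens = 14.
Molecular formula: C13H14ClNO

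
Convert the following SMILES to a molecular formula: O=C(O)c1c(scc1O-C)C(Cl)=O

Heavy atoms from the SMILES: 7 C, 1 Cl, 4 O, 1 S.
Implicit hydrogens by atom environment:
  3 × C (aromatic): no H
  3 × O: no H
  2 × C: no H
  1 × C: 3 H
  1 × C (aromatic): 1 H
  1 × Cl: no H
  1 × O: 1 H
  1 × S (aromatic): no H
  Total hydrogens = 5.
Molecular formula: C7H5ClO4S

C7H5ClO4S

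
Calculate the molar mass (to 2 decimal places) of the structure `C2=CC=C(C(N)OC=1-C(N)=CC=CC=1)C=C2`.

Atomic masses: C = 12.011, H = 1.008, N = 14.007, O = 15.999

214.27

Molecular formula: C13H14N2O.
M = 13×12.011 + 14×1.008 + 2×14.007 + 1×15.999 = 214.27 g/mol.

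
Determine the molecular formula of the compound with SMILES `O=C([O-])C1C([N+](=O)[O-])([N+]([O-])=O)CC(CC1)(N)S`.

Heavy atoms from the SMILES: 7 C, 3 N, 6 O, 1 S.
Implicit hydrogens by atom environment:
  3 × C: 2 H each → 6
  3 × C: no H
  3 × O: no H
  3 × O (charge -1): no H
  2 × N (charge +1): no H
  1 × C: 1 H
  1 × N: 2 H
  1 × S: 1 H
  Total hydrogens = 10.
Net charge -1.
Molecular formula: C7H10N3O6S-

C7H10N3O6S-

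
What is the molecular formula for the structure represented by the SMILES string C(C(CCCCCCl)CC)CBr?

Heavy atoms from the SMILES: 1 Br, 10 C, 1 Cl.
Implicit hydrogens by atom environment:
  8 × C: 2 H each → 16
  1 × Br: no H
  1 × C: 3 H
  1 × C: 1 H
  1 × Cl: no H
  Total hydrogens = 20.
Molecular formula: C10H20BrCl

C10H20BrCl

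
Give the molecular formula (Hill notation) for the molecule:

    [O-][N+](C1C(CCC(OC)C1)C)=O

Heavy atoms from the SMILES: 8 C, 1 N, 3 O.
Implicit hydrogens by atom environment:
  3 × C: 2 H each → 6
  3 × C: 1 H each → 3
  2 × C: 3 H each → 6
  2 × O: no H
  1 × N (charge +1): no H
  1 × O (charge -1): no H
  Total hydrogens = 15.
Molecular formula: C8H15NO3

C8H15NO3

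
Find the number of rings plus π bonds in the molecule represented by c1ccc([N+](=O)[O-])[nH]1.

Molecular formula from the SMILES: C4H4N2O2.
DoU = (2C + 2 + N − H − X)/2 = (2·4 + 2 + 2 − 4 − 0)/2 = 8/2 = 4.
(Structurally: 1 ring(s) + 3 π bond(s) = 4.)

4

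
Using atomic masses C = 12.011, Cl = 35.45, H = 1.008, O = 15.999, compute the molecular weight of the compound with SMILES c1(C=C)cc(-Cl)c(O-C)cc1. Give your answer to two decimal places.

168.62

Molecular formula: C9H9ClO.
M = 9×12.011 + 1×35.45 + 9×1.008 + 1×15.999 = 168.62 g/mol.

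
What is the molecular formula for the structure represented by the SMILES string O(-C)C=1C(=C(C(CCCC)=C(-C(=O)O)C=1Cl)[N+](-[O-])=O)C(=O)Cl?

C13H13Cl2NO6

Heavy atoms from the SMILES: 13 C, 2 Cl, 1 N, 6 O.
Implicit hydrogens by atom environment:
  6 × C (aromatic): no H
  4 × O: no H
  3 × C: 2 H each → 6
  2 × C: 3 H each → 6
  2 × C: no H
  2 × Cl: no H
  1 × N (charge +1): no H
  1 × O: 1 H
  1 × O (charge -1): no H
  Total hydrogens = 13.
Molecular formula: C13H13Cl2NO6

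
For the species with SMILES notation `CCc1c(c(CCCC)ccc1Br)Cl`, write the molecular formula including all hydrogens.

C12H16BrCl

Heavy atoms from the SMILES: 1 Br, 12 C, 1 Cl.
Implicit hydrogens by atom environment:
  4 × C: 2 H each → 8
  4 × C (aromatic): no H
  2 × C: 3 H each → 6
  2 × C (aromatic): 1 H each → 2
  1 × Br: no H
  1 × Cl: no H
  Total hydrogens = 16.
Molecular formula: C12H16BrCl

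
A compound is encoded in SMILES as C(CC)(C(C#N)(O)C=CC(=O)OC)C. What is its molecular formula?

C10H15NO3

Heavy atoms from the SMILES: 10 C, 1 N, 3 O.
Implicit hydrogens by atom environment:
  3 × C: 3 H each → 9
  3 × C: 1 H each → 3
  3 × C: no H
  2 × O: no H
  1 × C: 2 H
  1 × N: no H
  1 × O: 1 H
  Total hydrogens = 15.
Molecular formula: C10H15NO3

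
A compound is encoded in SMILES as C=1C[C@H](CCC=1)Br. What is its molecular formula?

C6H9Br

Heavy atoms from the SMILES: 1 Br, 6 C.
Implicit hydrogens by atom environment:
  3 × C: 2 H each → 6
  3 × C: 1 H each → 3
  1 × Br: no H
  Total hydrogens = 9.
Molecular formula: C6H9Br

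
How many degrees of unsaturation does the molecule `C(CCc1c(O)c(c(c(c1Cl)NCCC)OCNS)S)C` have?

4

Molecular formula from the SMILES: C14H23ClN2O2S2.
DoU = (2C + 2 + N − H − X)/2 = (2·14 + 2 + 2 − 23 − 1)/2 = 8/2 = 4.
(Structurally: 1 ring(s) + 3 π bond(s) = 4.)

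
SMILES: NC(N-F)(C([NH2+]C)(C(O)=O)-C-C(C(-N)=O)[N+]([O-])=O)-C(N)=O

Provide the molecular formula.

C8H16FN6O6+

Heavy atoms from the SMILES: 8 C, 1 F, 6 N, 6 O.
Implicit hydrogens by atom environment:
  5 × C: no H
  4 × O: no H
  3 × N: 2 H each → 6
  1 × C: 3 H
  1 × C: 2 H
  1 × C: 1 H
  1 × F: no H
  1 × N (charge +1): 2 H
  1 × N: 1 H
  1 × N (charge +1): no H
  1 × O: 1 H
  1 × O (charge -1): no H
  Total hydrogens = 16.
Net charge +1.
Molecular formula: C8H16FN6O6+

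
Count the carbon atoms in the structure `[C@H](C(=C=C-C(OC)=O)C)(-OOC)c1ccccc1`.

14

The symbol for carbon appears 14 times in the SMILES. Lowercase c denotes aromatic carbon and counts toward C.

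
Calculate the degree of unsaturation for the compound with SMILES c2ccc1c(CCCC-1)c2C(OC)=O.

Molecular formula from the SMILES: C12H14O2.
DoU = (2C + 2 + N − H − X)/2 = (2·12 + 2 + 0 − 14 − 0)/2 = 12/2 = 6.
(Structurally: 2 ring(s) + 4 π bond(s) = 6.)

6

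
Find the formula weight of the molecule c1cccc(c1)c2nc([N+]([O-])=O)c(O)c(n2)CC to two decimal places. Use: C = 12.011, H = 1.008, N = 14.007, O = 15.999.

Molecular formula: C12H11N3O3.
M = 12×12.011 + 11×1.008 + 3×14.007 + 3×15.999 = 245.24 g/mol.

245.24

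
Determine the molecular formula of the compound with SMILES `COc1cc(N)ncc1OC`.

C7H10N2O2

Heavy atoms from the SMILES: 7 C, 2 N, 2 O.
Implicit hydrogens by atom environment:
  3 × C (aromatic): no H
  2 × C: 3 H each → 6
  2 × C (aromatic): 1 H each → 2
  2 × O: no H
  1 × N: 2 H
  1 × N (aromatic): no H
  Total hydrogens = 10.
Molecular formula: C7H10N2O2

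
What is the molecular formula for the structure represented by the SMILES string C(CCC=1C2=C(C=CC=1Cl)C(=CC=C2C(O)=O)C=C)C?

Heavy atoms from the SMILES: 17 C, 1 Cl, 2 O.
Implicit hydrogens by atom environment:
  6 × C (aromatic): no H
  4 × C: 2 H each → 8
  4 × C (aromatic): 1 H each → 4
  1 × C: 3 H
  1 × C: 1 H
  1 × C: no H
  1 × Cl: no H
  1 × O: 1 H
  1 × O: no H
  Total hydrogens = 17.
Molecular formula: C17H17ClO2

C17H17ClO2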